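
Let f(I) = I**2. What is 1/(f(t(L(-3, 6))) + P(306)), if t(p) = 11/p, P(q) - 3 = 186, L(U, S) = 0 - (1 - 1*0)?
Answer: 1/310 ≈ 0.0032258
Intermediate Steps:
L(U, S) = -1 (L(U, S) = 0 - (1 + 0) = 0 - 1*1 = 0 - 1 = -1)
P(q) = 189 (P(q) = 3 + 186 = 189)
1/(f(t(L(-3, 6))) + P(306)) = 1/((11/(-1))**2 + 189) = 1/((11*(-1))**2 + 189) = 1/((-11)**2 + 189) = 1/(121 + 189) = 1/310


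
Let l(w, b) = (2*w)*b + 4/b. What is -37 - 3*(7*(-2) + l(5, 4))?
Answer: -118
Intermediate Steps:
l(w, b) = 4/b + 2*b*w (l(w, b) = 2*b*w + 4/b = 4/b + 2*b*w)
-37 - 3*(7*(-2) + l(5, 4)) = -37 - 3*(7*(-2) + (4/4 + 2*4*5)) = -37 - 3*(-14 + (4*(¼) + 40)) = -37 - 3*(-14 + (1 + 40)) = -37 - 3*(-14 + 41) = -37 - 3*27 = -37 - 81 = -118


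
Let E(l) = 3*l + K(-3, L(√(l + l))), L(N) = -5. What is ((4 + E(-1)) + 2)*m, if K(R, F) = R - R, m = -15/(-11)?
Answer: 45/11 ≈ 4.0909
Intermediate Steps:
m = 15/11 (m = -15*(-1/11) = 15/11 ≈ 1.3636)
K(R, F) = 0
E(l) = 3*l (E(l) = 3*l + 0 = 3*l)
((4 + E(-1)) + 2)*m = ((4 + 3*(-1)) + 2)*(15/11) = ((4 - 3) + 2)*(15/11) = (1 + 2)*(15/11) = 3*(15/11) = 45/11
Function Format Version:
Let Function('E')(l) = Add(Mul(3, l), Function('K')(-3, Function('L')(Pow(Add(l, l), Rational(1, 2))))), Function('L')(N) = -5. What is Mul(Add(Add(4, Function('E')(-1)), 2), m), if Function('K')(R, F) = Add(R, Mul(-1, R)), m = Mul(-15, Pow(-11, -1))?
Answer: Rational(45, 11) ≈ 4.0909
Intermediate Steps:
m = Rational(15, 11) (m = Mul(-15, Rational(-1, 11)) = Rational(15, 11) ≈ 1.3636)
Function('K')(R, F) = 0
Function('E')(l) = Mul(3, l) (Function('E')(l) = Add(Mul(3, l), 0) = Mul(3, l))
Mul(Add(Add(4, Function('E')(-1)), 2), m) = Mul(Add(Add(4, Mul(3, -1)), 2), Rational(15, 11)) = Mul(Add(Add(4, -3), 2), Rational(15, 11)) = Mul(Add(1, 2), Rational(15, 11)) = Mul(3, Rational(15, 11)) = Rational(45, 11)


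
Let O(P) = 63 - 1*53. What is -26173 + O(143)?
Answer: -26163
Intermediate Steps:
O(P) = 10 (O(P) = 63 - 53 = 10)
-26173 + O(143) = -26173 + 10 = -26163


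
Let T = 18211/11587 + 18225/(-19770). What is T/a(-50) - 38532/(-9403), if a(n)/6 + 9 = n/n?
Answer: 28152181681097/6892774819104 ≈ 4.0843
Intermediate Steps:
a(n) = -48 (a(n) = -54 + 6*(n/n) = -54 + 6*1 = -54 + 6 = -48)
T = 9923893/15271666 (T = 18211*(1/11587) + 18225*(-1/19770) = 18211/11587 - 1215/1318 = 9923893/15271666 ≈ 0.64982)
T/a(-50) - 38532/(-9403) = (9923893/15271666)/(-48) - 38532/(-9403) = (9923893/15271666)*(-1/48) - 38532*(-1/9403) = -9923893/733039968 + 38532/9403 = 28152181681097/6892774819104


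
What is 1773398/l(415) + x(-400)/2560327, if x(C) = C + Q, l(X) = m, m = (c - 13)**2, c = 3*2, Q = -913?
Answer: 648639816687/17922289 ≈ 36192.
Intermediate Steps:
c = 6
m = 49 (m = (6 - 13)**2 = (-7)**2 = 49)
l(X) = 49
x(C) = -913 + C (x(C) = C - 913 = -913 + C)
1773398/l(415) + x(-400)/2560327 = 1773398/49 + (-913 - 400)/2560327 = 1773398*(1/49) - 1313*1/2560327 = 1773398/49 - 1313/2560327 = 648639816687/17922289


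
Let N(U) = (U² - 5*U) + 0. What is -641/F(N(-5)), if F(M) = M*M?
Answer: -641/2500 ≈ -0.25640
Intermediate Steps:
N(U) = U² - 5*U
F(M) = M²
-641/F(N(-5)) = -641*1/(25*(-5 - 5)²) = -641/((-5*(-10))²) = -641/(50²) = -641/2500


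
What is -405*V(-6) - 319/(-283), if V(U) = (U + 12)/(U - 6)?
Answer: 115253/566 ≈ 203.63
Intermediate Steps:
V(U) = (12 + U)/(-6 + U)
-405*V(-6) - 319/(-283) = -405*(12 - 6)/(-6 - 6) - 319/(-283) = -405*6/(-12) - 319*(-1/283) = -(-135)*6/4 + 319/283 = -405*(-1/2) + 319/283 = 405/2 + 319/283 = 115253/566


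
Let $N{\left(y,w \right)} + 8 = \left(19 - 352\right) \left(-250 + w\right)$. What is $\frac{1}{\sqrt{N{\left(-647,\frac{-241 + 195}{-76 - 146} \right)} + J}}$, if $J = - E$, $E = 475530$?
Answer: $- \frac{i \sqrt{392357}}{392357} \approx - 0.0015965 i$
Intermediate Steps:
$J = -475530$ ($J = \left(-1\right) 475530 = -475530$)
$N{\left(y,w \right)} = 83242 - 333 w$ ($N{\left(y,w \right)} = -8 + \left(19 - 352\right) \left(-250 + w\right) = -8 - 333 \left(-250 + w\right) = -8 - \left(-83250 + 333 w\right) = 83242 - 333 w$)
$\frac{1}{\sqrt{N{\left(-647,\frac{-241 + 195}{-76 - 146} \right)} + J}} = \frac{1}{\sqrt{\left(83242 - 333 \frac{-241 + 195}{-76 - 146}\right) - 475530}} = \frac{1}{\sqrt{\left(83242 - 333 \left(- \frac{46}{-222}\right)\right) - 475530}} = \frac{1}{\sqrt{\left(83242 - 333 \left(\left(-46\right) \left(- \frac{1}{222}\right)\right)\right) - 475530}} = \frac{1}{\sqrt{\left(83242 - 69\right) - 475530}} = \frac{1}{\sqrt{83173 - 475530}} = \frac{1}{\sqrt{-392357}} = \frac{1}{i \sqrt{392357}} = - \frac{i \sqrt{392357}}{392357}$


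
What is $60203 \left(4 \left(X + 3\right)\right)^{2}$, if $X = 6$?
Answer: $78023088$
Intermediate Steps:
$60203 \left(4 \left(X + 3\right)\right)^{2} = 60203 \left(4 \left(6 + 3\right)\right)^{2} = 60203 \left(4 \cdot 9\right)^{2} = 60203 \cdot 36^{2} = 60203 \cdot 1296 = 78023088$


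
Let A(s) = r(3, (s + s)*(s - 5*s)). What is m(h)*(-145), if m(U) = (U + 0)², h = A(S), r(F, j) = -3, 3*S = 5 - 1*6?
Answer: -1305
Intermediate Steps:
S = -⅓ (S = (5 - 1*6)/3 = (5 - 6)/3 = (⅓)*(-1) = -⅓ ≈ -0.33333)
A(s) = -3
h = -3
m(U) = U²
m(h)*(-145) = (-3)²*(-145) = 9*(-145) = -1305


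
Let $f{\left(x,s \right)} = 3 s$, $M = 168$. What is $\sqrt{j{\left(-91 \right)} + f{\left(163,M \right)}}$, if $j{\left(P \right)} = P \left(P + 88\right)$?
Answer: $\sqrt{777} \approx 27.875$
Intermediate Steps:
$j{\left(P \right)} = P \left(88 + P\right)$
$\sqrt{j{\left(-91 \right)} + f{\left(163,M \right)}} = \sqrt{- 91 \left(88 - 91\right) + 3 \cdot 168} = \sqrt{\left(-91\right) \left(-3\right) + 504} = \sqrt{273 + 504} = \sqrt{777}$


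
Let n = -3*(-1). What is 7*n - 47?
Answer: -26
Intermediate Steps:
n = 3
7*n - 47 = 7*3 - 47 = 21 - 47 = -26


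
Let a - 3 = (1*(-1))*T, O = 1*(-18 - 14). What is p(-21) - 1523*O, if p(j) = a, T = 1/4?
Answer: 194955/4 ≈ 48739.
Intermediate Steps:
O = -32 (O = 1*(-32) = -32)
T = ¼ ≈ 0.25000
a = 11/4 (a = 3 + (1*(-1))*(¼) = 3 - 1*¼ = 3 - ¼ = 11/4 ≈ 2.7500)
p(j) = 11/4
p(-21) - 1523*O = 11/4 - 1523*(-32) = 11/4 + 48736 = 194955/4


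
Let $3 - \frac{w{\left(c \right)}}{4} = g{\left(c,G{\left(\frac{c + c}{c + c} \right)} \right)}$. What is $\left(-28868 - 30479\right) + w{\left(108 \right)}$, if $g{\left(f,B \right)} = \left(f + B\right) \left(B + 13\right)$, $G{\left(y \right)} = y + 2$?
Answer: $-66439$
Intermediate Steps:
$G{\left(y \right)} = 2 + y$
$g{\left(f,B \right)} = \left(13 + B\right) \left(B + f\right)$ ($g{\left(f,B \right)} = \left(B + f\right) \left(13 + B\right) = \left(13 + B\right) \left(B + f\right)$)
$w{\left(c \right)} = -180 - 64 c$ ($w{\left(c \right)} = 12 - 4 \left(\left(2 + \frac{c + c}{c + c}\right)^{2} + 13 \left(2 + \frac{c + c}{c + c}\right) + 13 c + \left(2 + \frac{c + c}{c + c}\right) c\right) = 12 - 4 \left(\left(2 + \frac{2 c}{2 c}\right)^{2} + 13 \left(2 + \frac{2 c}{2 c}\right) + 13 c + \left(2 + \frac{2 c}{2 c}\right) c\right) = 12 - 4 \left(\left(2 + 2 c \frac{1}{2 c}\right)^{2} + 13 \left(2 + 2 c \frac{1}{2 c}\right) + 13 c + \left(2 + 2 c \frac{1}{2 c}\right) c\right) = 12 - 4 \left(\left(2 + 1\right)^{2} + 13 \left(2 + 1\right) + 13 c + \left(2 + 1\right) c\right) = 12 - 4 \left(3^{2} + 13 \cdot 3 + 13 c + 3 c\right) = 12 - 4 \left(9 + 39 + 13 c + 3 c\right) = 12 - 4 \left(48 + 16 c\right) = 12 - \left(192 + 64 c\right) = -180 - 64 c$)
$\left(-28868 - 30479\right) + w{\left(108 \right)} = \left(-28868 - 30479\right) - 7092 = -59347 - 7092 = -66439$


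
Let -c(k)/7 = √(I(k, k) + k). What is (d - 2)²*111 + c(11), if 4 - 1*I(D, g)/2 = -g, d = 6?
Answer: 1776 - 7*√41 ≈ 1731.2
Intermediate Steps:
I(D, g) = 8 + 2*g (I(D, g) = 8 - (-2)*g = 8 + 2*g)
c(k) = -7*√(8 + 3*k) (c(k) = -7*√((8 + 2*k) + k) = -7*√(8 + 3*k))
(d - 2)²*111 + c(11) = (6 - 2)²*111 - 7*√(8 + 3*11) = 4²*111 - 7*√(8 + 33) = 16*111 - 7*√41 = 1776 - 7*√41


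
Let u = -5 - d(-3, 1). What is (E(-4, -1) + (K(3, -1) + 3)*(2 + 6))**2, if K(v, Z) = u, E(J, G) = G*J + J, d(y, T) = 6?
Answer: 4096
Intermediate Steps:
u = -11 (u = -5 - 1*6 = -5 - 6 = -11)
E(J, G) = J + G*J
K(v, Z) = -11
(E(-4, -1) + (K(3, -1) + 3)*(2 + 6))**2 = (-4*(1 - 1) + (-11 + 3)*(2 + 6))**2 = (-4*0 - 8*8)**2 = (0 - 64)**2 = (-64)**2 = 4096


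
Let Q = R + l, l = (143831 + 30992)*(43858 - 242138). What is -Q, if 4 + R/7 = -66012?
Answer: 34664366552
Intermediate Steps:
R = -462112 (R = -28 + 7*(-66012) = -28 - 462084 = -462112)
l = -34663904440 (l = 174823*(-198280) = -34663904440)
Q = -34664366552 (Q = -462112 - 34663904440 = -34664366552)
-Q = -1*(-34664366552) = 34664366552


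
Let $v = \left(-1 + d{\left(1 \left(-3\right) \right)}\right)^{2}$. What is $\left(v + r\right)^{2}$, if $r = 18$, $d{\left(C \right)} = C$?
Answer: $1156$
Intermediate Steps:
$v = 16$ ($v = \left(-1 + 1 \left(-3\right)\right)^{2} = \left(-1 - 3\right)^{2} = \left(-4\right)^{2} = 16$)
$\left(v + r\right)^{2} = \left(16 + 18\right)^{2} = 34^{2} = 1156$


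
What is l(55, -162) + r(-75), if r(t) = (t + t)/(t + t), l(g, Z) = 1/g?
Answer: 56/55 ≈ 1.0182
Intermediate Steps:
r(t) = 1 (r(t) = (2*t)/((2*t)) = (2*t)*(1/(2*t)) = 1)
l(55, -162) + r(-75) = 1/55 + 1 = 56/55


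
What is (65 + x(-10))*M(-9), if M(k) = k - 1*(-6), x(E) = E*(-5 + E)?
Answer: -645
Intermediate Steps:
M(k) = 6 + k (M(k) = k + 6 = 6 + k)
(65 + x(-10))*M(-9) = (65 - 10*(-5 - 10))*(6 - 9) = (65 - 10*(-15))*(-3) = (65 + 150)*(-3) = 215*(-3) = -645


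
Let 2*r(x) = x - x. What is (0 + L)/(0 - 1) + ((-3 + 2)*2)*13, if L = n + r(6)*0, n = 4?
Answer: -30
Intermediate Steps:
r(x) = 0 (r(x) = (x - x)/2 = (½)*0 = 0)
L = 4 (L = 4 + 0*0 = 4 + 0 = 4)
(0 + L)/(0 - 1) + ((-3 + 2)*2)*13 = (0 + 4)/(0 - 1) + ((-3 + 2)*2)*13 = 4/(-1) - 1*2*13 = 4*(-1) - 2*13 = -4 - 26 = -30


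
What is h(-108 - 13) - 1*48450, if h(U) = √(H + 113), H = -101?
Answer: -48450 + 2*√3 ≈ -48447.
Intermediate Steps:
h(U) = 2*√3 (h(U) = √(-101 + 113) = √12 = 2*√3)
h(-108 - 13) - 1*48450 = 2*√3 - 1*48450 = 2*√3 - 48450 = -48450 + 2*√3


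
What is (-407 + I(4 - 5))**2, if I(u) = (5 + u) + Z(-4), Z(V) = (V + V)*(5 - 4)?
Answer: 168921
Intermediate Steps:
Z(V) = 2*V (Z(V) = (2*V)*1 = 2*V)
I(u) = -3 + u (I(u) = (5 + u) + 2*(-4) = (5 + u) - 8 = -3 + u)
(-407 + I(4 - 5))**2 = (-407 + (-3 + (4 - 5)))**2 = (-407 + (-3 - 1))**2 = (-407 - 4)**2 = (-411)**2 = 168921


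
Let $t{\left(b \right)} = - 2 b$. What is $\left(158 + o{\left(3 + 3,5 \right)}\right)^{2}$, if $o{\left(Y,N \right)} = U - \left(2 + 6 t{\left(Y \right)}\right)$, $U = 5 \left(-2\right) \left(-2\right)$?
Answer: $61504$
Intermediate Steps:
$U = 20$ ($U = \left(-10\right) \left(-2\right) = 20$)
$o{\left(Y,N \right)} = 18 + 12 Y$ ($o{\left(Y,N \right)} = 20 - \left(2 + 6 \left(- 2 Y\right)\right) = 20 - \left(2 - 12 Y\right) = 20 + \left(-2 + 12 Y\right) = 18 + 12 Y$)
$\left(158 + o{\left(3 + 3,5 \right)}\right)^{2} = \left(158 + \left(18 + 12 \left(3 + 3\right)\right)\right)^{2} = \left(158 + \left(18 + 12 \cdot 6\right)\right)^{2} = \left(158 + \left(18 + 72\right)\right)^{2} = \left(158 + 90\right)^{2} = 248^{2} = 61504$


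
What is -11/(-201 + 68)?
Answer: 11/133 ≈ 0.082707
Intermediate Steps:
-11/(-201 + 68) = -11/(-133) = -11*(-1/133) = 11/133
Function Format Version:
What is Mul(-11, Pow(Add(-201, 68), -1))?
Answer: Rational(11, 133) ≈ 0.082707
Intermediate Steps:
Mul(-11, Pow(Add(-201, 68), -1)) = Mul(-11, Pow(-133, -1)) = Mul(-11, Rational(-1, 133)) = Rational(11, 133)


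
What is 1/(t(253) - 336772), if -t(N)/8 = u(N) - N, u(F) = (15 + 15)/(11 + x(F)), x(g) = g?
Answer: -11/3682238 ≈ -2.9873e-6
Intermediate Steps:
u(F) = 30/(11 + F) (u(F) = (15 + 15)/(11 + F) = 30/(11 + F))
t(N) = -240/(11 + N) + 8*N (t(N) = -8*(30/(11 + N) - N) = -8*(-N + 30/(11 + N)) = -240/(11 + N) + 8*N)
1/(t(253) - 336772) = 1/(8*(-30 + 253*(11 + 253))/(11 + 253) - 336772) = 1/(8*(-30 + 253*264)/264 - 336772) = 1/(8*(1/264)*(-30 + 66792) - 336772) = 1/(8*(1/264)*66762 - 336772) = 1/(22254/11 - 336772) = 1/(-3682238/11) = -11/3682238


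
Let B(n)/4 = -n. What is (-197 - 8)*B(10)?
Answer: 8200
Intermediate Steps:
B(n) = -4*n (B(n) = 4*(-n) = -4*n)
(-197 - 8)*B(10) = (-197 - 8)*(-4*10) = -205*(-40) = 8200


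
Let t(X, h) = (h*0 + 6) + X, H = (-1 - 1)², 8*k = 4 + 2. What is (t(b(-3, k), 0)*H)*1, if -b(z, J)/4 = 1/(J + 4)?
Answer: 392/19 ≈ 20.632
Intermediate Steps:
k = ¾ (k = (4 + 2)/8 = (⅛)*6 = ¾ ≈ 0.75000)
H = 4 (H = (-2)² = 4)
b(z, J) = -4/(4 + J) (b(z, J) = -4/(J + 4) = -4/(4 + J))
t(X, h) = 6 + X (t(X, h) = (0 + 6) + X = 6 + X)
(t(b(-3, k), 0)*H)*1 = ((6 - 4/(4 + ¾))*4)*1 = ((6 - 4/19/4)*4)*1 = ((6 - 4*4/19)*4)*1 = ((6 - 16/19)*4)*1 = ((98/19)*4)*1 = (392/19)*1 = 392/19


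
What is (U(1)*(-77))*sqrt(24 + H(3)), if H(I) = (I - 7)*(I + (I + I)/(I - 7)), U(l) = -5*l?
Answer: 1155*sqrt(2) ≈ 1633.4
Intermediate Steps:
H(I) = (-7 + I)*(I + 2*I/(-7 + I)) (H(I) = (-7 + I)*(I + (2*I)/(-7 + I)) = (-7 + I)*(I + 2*I/(-7 + I)))
(U(1)*(-77))*sqrt(24 + H(3)) = (-5*1*(-77))*sqrt(24 + 3*(-5 + 3)) = (-5*(-77))*sqrt(24 + 3*(-2)) = 385*sqrt(24 - 6) = 385*sqrt(18) = 385*(3*sqrt(2)) = 1155*sqrt(2)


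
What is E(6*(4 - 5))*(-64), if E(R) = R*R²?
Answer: 13824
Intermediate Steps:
E(R) = R³
E(6*(4 - 5))*(-64) = (6*(4 - 5))³*(-64) = (6*(-1))³*(-64) = (-6)³*(-64) = -216*(-64) = 13824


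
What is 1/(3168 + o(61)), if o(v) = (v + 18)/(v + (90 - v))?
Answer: 90/285199 ≈ 0.00031557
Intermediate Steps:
o(v) = 1/5 + v/90 (o(v) = (18 + v)/90 = (18 + v)*(1/90) = 1/5 + v/90)
1/(3168 + o(61)) = 1/(3168 + (1/5 + (1/90)*61)) = 1/(3168 + (1/5 + 61/90)) = 1/(3168 + 79/90) = 1/(285199/90) = 90/285199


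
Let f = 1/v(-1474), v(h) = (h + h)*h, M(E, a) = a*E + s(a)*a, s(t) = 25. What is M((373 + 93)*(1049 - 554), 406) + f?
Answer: 406995097733841/4345352 ≈ 9.3662e+7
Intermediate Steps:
M(E, a) = 25*a + E*a (M(E, a) = a*E + 25*a = E*a + 25*a = 25*a + E*a)
v(h) = 2*h**2 (v(h) = (2*h)*h = 2*h**2)
f = 1/4345352 (f = 1/(2*(-1474)**2) = 1/(2*2172676) = 1/4345352 ≈ 2.3013e-7)
M((373 + 93)*(1049 - 554), 406) + f = 406*(25 + (373 + 93)*(1049 - 554)) + 1/4345352 = 406*(25 + 466*495) + 1/4345352 = 406*(25 + 230670) + 1/4345352 = 406*230695 + 1/4345352 = 93662170 + 1/4345352 = 406995097733841/4345352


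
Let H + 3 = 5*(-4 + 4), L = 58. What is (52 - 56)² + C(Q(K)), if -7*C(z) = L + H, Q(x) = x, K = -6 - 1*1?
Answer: 57/7 ≈ 8.1429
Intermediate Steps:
H = -3 (H = -3 + 5*(-4 + 4) = -3 + 5*0 = -3 + 0 = -3)
K = -7 (K = -6 - 1 = -7)
C(z) = -55/7 (C(z) = -(58 - 3)/7 = -⅐*55 = -55/7)
(52 - 56)² + C(Q(K)) = (52 - 56)² - 55/7 = (-4)² - 55/7 = 16 - 55/7 = 57/7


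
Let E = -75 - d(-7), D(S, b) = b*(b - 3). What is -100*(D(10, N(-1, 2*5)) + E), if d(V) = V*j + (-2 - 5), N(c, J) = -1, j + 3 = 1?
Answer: 7800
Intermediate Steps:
j = -2 (j = -3 + 1 = -2)
D(S, b) = b*(-3 + b)
d(V) = -7 - 2*V (d(V) = V*(-2) + (-2 - 5) = -2*V - 7 = -7 - 2*V)
E = -82 (E = -75 - (-7 - 2*(-7)) = -75 - (-7 + 14) = -75 - 1*7 = -75 - 7 = -82)
-100*(D(10, N(-1, 2*5)) + E) = -100*(-(-3 - 1) - 82) = -100*(-1*(-4) - 82) = -100*(4 - 82) = -100*(-78) = 7800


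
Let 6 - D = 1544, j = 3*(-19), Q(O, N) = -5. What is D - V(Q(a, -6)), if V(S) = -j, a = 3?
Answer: -1595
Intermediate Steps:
j = -57
V(S) = 57 (V(S) = -1*(-57) = 57)
D = -1538 (D = 6 - 1*1544 = 6 - 1544 = -1538)
D - V(Q(a, -6)) = -1538 - 1*57 = -1538 - 57 = -1595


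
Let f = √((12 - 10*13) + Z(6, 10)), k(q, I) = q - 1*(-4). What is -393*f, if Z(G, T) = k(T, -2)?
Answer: -786*I*√26 ≈ -4007.8*I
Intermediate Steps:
k(q, I) = 4 + q (k(q, I) = q + 4 = 4 + q)
Z(G, T) = 4 + T
f = 2*I*√26 (f = √((12 - 10*13) + (4 + 10)) = √((12 - 130) + 14) = √(-118 + 14) = √(-104) = 2*I*√26 ≈ 10.198*I)
-393*f = -786*I*√26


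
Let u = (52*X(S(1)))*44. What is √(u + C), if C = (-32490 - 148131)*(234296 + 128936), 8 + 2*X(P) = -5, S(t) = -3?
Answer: 2*I*√16401835486 ≈ 2.5614e+5*I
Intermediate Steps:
X(P) = -13/2 (X(P) = -4 + (½)*(-5) = -4 - 5/2 = -13/2)
C = -65607327072 (C = -180621*363232 = -65607327072)
u = -14872 (u = (52*(-13/2))*44 = -338*44 = -14872)
√(u + C) = √(-14872 - 65607327072) = √(-65607341944) = 2*I*√16401835486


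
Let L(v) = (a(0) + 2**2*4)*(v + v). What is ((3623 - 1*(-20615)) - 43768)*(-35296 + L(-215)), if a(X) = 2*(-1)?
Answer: 806901480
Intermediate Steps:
a(X) = -2
L(v) = 28*v (L(v) = (-2 + 2**2*4)*(v + v) = (-2 + 4*4)*(2*v) = (-2 + 16)*(2*v) = 14*(2*v) = 28*v)
((3623 - 1*(-20615)) - 43768)*(-35296 + L(-215)) = ((3623 - 1*(-20615)) - 43768)*(-35296 + 28*(-215)) = ((3623 + 20615) - 43768)*(-35296 - 6020) = (24238 - 43768)*(-41316) = -19530*(-41316) = 806901480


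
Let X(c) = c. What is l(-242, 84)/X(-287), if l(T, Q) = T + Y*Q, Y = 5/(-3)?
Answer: 382/287 ≈ 1.3310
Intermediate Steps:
Y = -5/3 (Y = 5*(-⅓) = -5/3 ≈ -1.6667)
l(T, Q) = T - 5*Q/3
l(-242, 84)/X(-287) = (-242 - 5/3*84)/(-287) = (-242 - 140)*(-1/287) = -382*(-1/287) = 382/287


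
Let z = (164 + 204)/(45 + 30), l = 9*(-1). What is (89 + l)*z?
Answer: 5888/15 ≈ 392.53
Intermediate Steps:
l = -9
z = 368/75 ≈ 4.9067
(89 + l)*z = (89 - 9)*(368/75) = 80*(368/75) = 5888/15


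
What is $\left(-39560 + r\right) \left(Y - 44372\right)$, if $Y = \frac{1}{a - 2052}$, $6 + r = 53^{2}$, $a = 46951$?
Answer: $\frac{1241177000021}{761} \approx 1.631 \cdot 10^{9}$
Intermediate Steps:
$r = 2803$ ($r = -6 + 53^{2} = -6 + 2809 = 2803$)
$Y = \frac{1}{44899}$ ($Y = \frac{1}{46951 - 2052} = \frac{1}{44899} \approx 2.2272 \cdot 10^{-5}$)
$\left(-39560 + r\right) \left(Y - 44372\right) = \left(-39560 + 2803\right) \left(\frac{1}{44899} - 44372\right) = \left(-36757\right) \left(- \frac{1992258427}{44899}\right) = \frac{1241177000021}{761}$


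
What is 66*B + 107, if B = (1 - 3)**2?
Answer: 371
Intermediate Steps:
B = 4 (B = (-2)**2 = 4)
66*B + 107 = 66*4 + 107 = 264 + 107 = 371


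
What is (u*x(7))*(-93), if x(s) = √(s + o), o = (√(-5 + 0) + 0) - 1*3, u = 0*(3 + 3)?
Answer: 0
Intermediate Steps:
u = 0 (u = 0*6 = 0)
o = -3 + I*√5 (o = (√(-5) + 0) - 3 = (I*√5 + 0) - 3 = I*√5 - 3 = -3 + I*√5 ≈ -3.0 + 2.2361*I)
x(s) = √(-3 + s + I*√5) (x(s) = √(s + (-3 + I*√5)) = √(-3 + s + I*√5))
(u*x(7))*(-93) = (0*√(-3 + 7 + I*√5))*(-93) = (0*√(4 + I*√5))*(-93) = 0*(-93) = 0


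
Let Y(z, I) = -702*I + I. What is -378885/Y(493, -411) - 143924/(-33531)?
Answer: 9587231543/3220216647 ≈ 2.9772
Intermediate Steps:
Y(z, I) = -701*I
-378885/Y(493, -411) - 143924/(-33531) = -378885/((-701*(-411))) - 143924/(-33531) = -378885/288111 - 143924*(-1/33531) = -378885*1/288111 + 143924/33531 = -126295/96037 + 143924/33531 = 9587231543/3220216647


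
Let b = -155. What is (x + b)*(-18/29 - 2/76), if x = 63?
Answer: 32798/551 ≈ 59.524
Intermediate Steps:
(x + b)*(-18/29 - 2/76) = (63 - 155)*(-18/29 - 2/76) = -92*(-18*1/29 - 2*1/76) = -92*(-18/29 - 1/38) = -92*(-713/1102) = 32798/551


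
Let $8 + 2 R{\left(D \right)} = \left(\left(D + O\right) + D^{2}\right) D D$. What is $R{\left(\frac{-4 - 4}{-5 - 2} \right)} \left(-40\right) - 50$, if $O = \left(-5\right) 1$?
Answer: $\frac{424110}{2401} \approx 176.64$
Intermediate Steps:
$O = -5$
$R{\left(D \right)} = -4 + \frac{D^{2} \left(-5 + D + D^{2}\right)}{2}$ ($R{\left(D \right)} = -4 + \frac{\left(\left(D - 5\right) + D^{2}\right) D D}{2} = -4 + \frac{\left(\left(-5 + D\right) + D^{2}\right) D D}{2} = -4 + \frac{\left(-5 + D + D^{2}\right) D D}{2} = -4 + \frac{D \left(-5 + D + D^{2}\right) D}{2} = -4 + \frac{D^{2} \left(-5 + D + D^{2}\right)}{2}$)
$R{\left(\frac{-4 - 4}{-5 - 2} \right)} \left(-40\right) - 50 = \left(-4 + \frac{\left(\frac{-4 - 4}{-5 - 2}\right)^{3}}{2} + \frac{\left(\frac{-4 - 4}{-5 - 2}\right)^{4}}{2} - \frac{5 \left(\frac{-4 - 4}{-5 - 2}\right)^{2}}{2}\right) \left(-40\right) - 50 = \left(-4 + \frac{\left(- \frac{8}{-7}\right)^{3}}{2} + \frac{\left(- \frac{8}{-7}\right)^{4}}{2} - \frac{5 \left(- \frac{8}{-7}\right)^{2}}{2}\right) \left(-40\right) - 50 = \left(-4 + \frac{\left(\left(-8\right) \left(- \frac{1}{7}\right)\right)^{3}}{2} + \frac{\left(\left(-8\right) \left(- \frac{1}{7}\right)\right)^{4}}{2} - \frac{5 \left(\left(-8\right) \left(- \frac{1}{7}\right)\right)^{2}}{2}\right) \left(-40\right) - 50 = \left(-4 + \frac{\left(\frac{8}{7}\right)^{3}}{2} + \frac{\left(\frac{8}{7}\right)^{4}}{2} - \frac{5 \left(\frac{8}{7}\right)^{2}}{2}\right) \left(-40\right) - 50 = \left(-4 + \frac{1}{2} \cdot \frac{512}{343} + \frac{1}{2} \cdot \frac{4096}{2401} - \frac{160}{49}\right) \left(-40\right) - 50 = \left(-4 + \frac{256}{343} + \frac{2048}{2401} - \frac{160}{49}\right) \left(-40\right) - 50 = \left(- \frac{13604}{2401}\right) \left(-40\right) - 50 = \frac{544160}{2401} - 50 = \frac{424110}{2401}$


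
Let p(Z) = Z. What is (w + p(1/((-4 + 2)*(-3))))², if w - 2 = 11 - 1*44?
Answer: 34225/36 ≈ 950.69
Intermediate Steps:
w = -31 (w = 2 + (11 - 1*44) = 2 + (11 - 44) = 2 - 33 = -31)
(w + p(1/((-4 + 2)*(-3))))² = (-31 + 1/((-4 + 2)*(-3)))² = (-31 + 1/(-2*(-3)))² = (-31 + 1/6)² = (-31 + ⅙)² = (-185/6)² = 34225/36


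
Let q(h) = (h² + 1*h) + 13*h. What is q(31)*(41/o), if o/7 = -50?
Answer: -11439/70 ≈ -163.41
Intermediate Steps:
q(h) = h² + 14*h (q(h) = (h² + h) + 13*h = (h + h²) + 13*h = h² + 14*h)
o = -350 (o = 7*(-50) = -350)
q(31)*(41/o) = (31*(14 + 31))*(41/(-350)) = (31*45)*(41*(-1/350)) = 1395*(-41/350) = -11439/70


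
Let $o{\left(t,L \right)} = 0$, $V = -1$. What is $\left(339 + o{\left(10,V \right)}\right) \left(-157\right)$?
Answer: $-53223$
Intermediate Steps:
$\left(339 + o{\left(10,V \right)}\right) \left(-157\right) = \left(339 + 0\right) \left(-157\right) = 339 \left(-157\right) = -53223$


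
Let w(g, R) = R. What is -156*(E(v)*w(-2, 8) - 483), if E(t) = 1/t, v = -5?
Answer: 377988/5 ≈ 75598.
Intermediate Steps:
-156*(E(v)*w(-2, 8) - 483) = -156*(8/(-5) - 483) = -156*(-⅕*8 - 483) = -156*(-8/5 - 483) = -156*(-2423/5) = 377988/5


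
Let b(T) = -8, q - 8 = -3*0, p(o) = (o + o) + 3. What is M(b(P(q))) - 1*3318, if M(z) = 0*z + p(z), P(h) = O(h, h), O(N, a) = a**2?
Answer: -3331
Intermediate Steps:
p(o) = 3 + 2*o (p(o) = 2*o + 3 = 3 + 2*o)
q = 8 (q = 8 - 3*0 = 8 + 0 = 8)
P(h) = h**2
M(z) = 3 + 2*z (M(z) = 0*z + (3 + 2*z) = 0 + (3 + 2*z) = 3 + 2*z)
M(b(P(q))) - 1*3318 = (3 + 2*(-8)) - 1*3318 = (3 - 16) - 3318 = -13 - 3318 = -3331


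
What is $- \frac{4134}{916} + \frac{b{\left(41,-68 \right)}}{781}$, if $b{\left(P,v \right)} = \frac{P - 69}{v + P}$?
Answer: $- \frac{43574005}{9657846} \approx -4.5118$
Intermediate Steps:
$b{\left(P,v \right)} = \frac{-69 + P}{P + v}$
$- \frac{4134}{916} + \frac{b{\left(41,-68 \right)}}{781} = - \frac{4134}{916} + \frac{\frac{1}{41 - 68} \left(-69 + 41\right)}{781} = \left(-4134\right) \frac{1}{916} + \frac{1}{-27} \left(-28\right) \frac{1}{781} = - \frac{2067}{458} + \left(- \frac{1}{27}\right) \left(-28\right) \frac{1}{781} = - \frac{2067}{458} + \frac{28}{27} \cdot \frac{1}{781} = - \frac{2067}{458} + \frac{28}{21087} = - \frac{43574005}{9657846}$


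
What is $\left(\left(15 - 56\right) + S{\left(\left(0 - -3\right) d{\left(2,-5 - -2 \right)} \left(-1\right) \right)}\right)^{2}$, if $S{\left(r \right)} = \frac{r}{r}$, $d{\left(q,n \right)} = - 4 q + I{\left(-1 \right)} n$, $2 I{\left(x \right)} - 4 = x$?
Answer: $1600$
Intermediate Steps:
$I{\left(x \right)} = 2 + \frac{x}{2}$
$d{\left(q,n \right)} = - 4 q + \frac{3 n}{2}$ ($d{\left(q,n \right)} = - 4 q + \left(2 + \frac{1}{2} \left(-1\right)\right) n = - 4 q + \left(2 - \frac{1}{2}\right) n = - 4 q + \frac{3 n}{2}$)
$S{\left(r \right)} = 1$
$\left(\left(15 - 56\right) + S{\left(\left(0 - -3\right) d{\left(2,-5 - -2 \right)} \left(-1\right) \right)}\right)^{2} = \left(\left(15 - 56\right) + 1\right)^{2} = \left(-41 + 1\right)^{2} = \left(-40\right)^{2} = 1600$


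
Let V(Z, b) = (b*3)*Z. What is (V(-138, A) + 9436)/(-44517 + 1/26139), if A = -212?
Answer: -1270407678/581814931 ≈ -2.1835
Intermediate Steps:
V(Z, b) = 3*Z*b (V(Z, b) = (3*b)*Z = 3*Z*b)
(V(-138, A) + 9436)/(-44517 + 1/26139) = (3*(-138)*(-212) + 9436)/(-44517 + 1/26139) = (87768 + 9436)/(-44517 + 1/26139) = 97204/(-1163629862/26139) = 97204*(-26139/1163629862) = -1270407678/581814931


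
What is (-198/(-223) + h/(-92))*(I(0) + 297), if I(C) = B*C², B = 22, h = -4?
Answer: 1418769/5129 ≈ 276.62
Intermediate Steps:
I(C) = 22*C²
(-198/(-223) + h/(-92))*(I(0) + 297) = (-198/(-223) - 4/(-92))*(22*0² + 297) = (-198*(-1/223) - 4*(-1/92))*(22*0 + 297) = (198/223 + 1/23)*(0 + 297) = (4777/5129)*297 = 1418769/5129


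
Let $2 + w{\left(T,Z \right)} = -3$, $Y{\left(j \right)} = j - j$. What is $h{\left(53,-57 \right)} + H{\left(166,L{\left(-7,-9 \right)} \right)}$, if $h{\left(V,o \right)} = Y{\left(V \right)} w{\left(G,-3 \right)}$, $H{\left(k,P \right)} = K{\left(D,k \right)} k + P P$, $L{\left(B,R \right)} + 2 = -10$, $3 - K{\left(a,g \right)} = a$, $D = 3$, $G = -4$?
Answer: $144$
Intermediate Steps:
$K{\left(a,g \right)} = 3 - a$
$L{\left(B,R \right)} = -12$ ($L{\left(B,R \right)} = -2 - 10 = -12$)
$Y{\left(j \right)} = 0$
$w{\left(T,Z \right)} = -5$ ($w{\left(T,Z \right)} = -2 - 3 = -5$)
$H{\left(k,P \right)} = P^{2}$ ($H{\left(k,P \right)} = \left(3 - 3\right) k + P P = \left(3 - 3\right) k + P^{2} = 0 k + P^{2} = 0 + P^{2} = P^{2}$)
$h{\left(V,o \right)} = 0$ ($h{\left(V,o \right)} = 0 \left(-5\right) = 0$)
$h{\left(53,-57 \right)} + H{\left(166,L{\left(-7,-9 \right)} \right)} = 0 + \left(-12\right)^{2} = 0 + 144 = 144$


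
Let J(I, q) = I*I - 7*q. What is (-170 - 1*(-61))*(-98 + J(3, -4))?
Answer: 6649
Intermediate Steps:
J(I, q) = I² - 7*q
(-170 - 1*(-61))*(-98 + J(3, -4)) = (-170 - 1*(-61))*(-98 + (3² - 7*(-4))) = (-170 + 61)*(-98 + (9 + 28)) = -109*(-98 + 37) = -109*(-61) = 6649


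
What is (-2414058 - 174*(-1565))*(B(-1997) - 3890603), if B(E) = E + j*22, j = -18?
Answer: 8337816397008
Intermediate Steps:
B(E) = -396 + E (B(E) = E - 18*22 = E - 396 = -396 + E)
(-2414058 - 174*(-1565))*(B(-1997) - 3890603) = (-2414058 - 174*(-1565))*((-396 - 1997) - 3890603) = (-2414058 + 272310)*(-2393 - 3890603) = -2141748*(-3892996) = 8337816397008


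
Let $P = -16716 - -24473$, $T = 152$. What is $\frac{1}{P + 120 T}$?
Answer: $\frac{1}{25997} \approx 3.8466 \cdot 10^{-5}$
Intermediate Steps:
$P = 7757$ ($P = -16716 + 24473 = 7757$)
$\frac{1}{P + 120 T} = \frac{1}{7757 + 120 \cdot 152} = \frac{1}{7757 + 18240} = \frac{1}{25997}$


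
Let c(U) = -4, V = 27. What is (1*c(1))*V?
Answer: -108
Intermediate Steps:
(1*c(1))*V = (1*(-4))*27 = -4*27 = -108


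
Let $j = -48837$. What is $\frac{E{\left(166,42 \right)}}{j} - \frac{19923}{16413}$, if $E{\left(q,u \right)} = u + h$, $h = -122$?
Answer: $- \frac{323888837}{267187227} \approx -1.2122$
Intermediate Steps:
$E{\left(q,u \right)} = -122 + u$ ($E{\left(q,u \right)} = u - 122 = -122 + u$)
$\frac{E{\left(166,42 \right)}}{j} - \frac{19923}{16413} = \frac{-122 + 42}{-48837} - \frac{19923}{16413} = \left(-80\right) \left(- \frac{1}{48837}\right) - \frac{6641}{5471} = \frac{80}{48837} - \frac{6641}{5471} = - \frac{323888837}{267187227}$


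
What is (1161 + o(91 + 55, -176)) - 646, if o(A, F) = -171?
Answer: 344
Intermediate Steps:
(1161 + o(91 + 55, -176)) - 646 = (1161 - 171) - 646 = 990 - 646 = 344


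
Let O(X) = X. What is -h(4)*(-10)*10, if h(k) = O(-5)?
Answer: -500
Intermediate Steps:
h(k) = -5
-h(4)*(-10)*10 = -(-5*(-10))*10 = -50*10 = -1*500 = -500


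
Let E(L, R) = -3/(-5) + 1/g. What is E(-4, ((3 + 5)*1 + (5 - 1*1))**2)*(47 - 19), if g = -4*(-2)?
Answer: 203/10 ≈ 20.300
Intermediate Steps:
g = 8
E(L, R) = 29/40 (E(L, R) = -3/(-5) + 1/8 = -3*(-1/5) + 1*(1/8) = 3/5 + 1/8 = 29/40)
E(-4, ((3 + 5)*1 + (5 - 1*1))**2)*(47 - 19) = 29*(47 - 19)/40 = (29/40)*28 = 203/10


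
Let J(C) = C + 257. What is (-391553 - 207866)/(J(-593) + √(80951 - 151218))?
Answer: 201404784/183163 + 599419*I*√70267/183163 ≈ 1099.6 + 867.5*I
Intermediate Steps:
J(C) = 257 + C
(-391553 - 207866)/(J(-593) + √(80951 - 151218)) = (-391553 - 207866)/((257 - 593) + √(80951 - 151218)) = -599419/(-336 + √(-70267)) = -599419/(-336 + I*√70267)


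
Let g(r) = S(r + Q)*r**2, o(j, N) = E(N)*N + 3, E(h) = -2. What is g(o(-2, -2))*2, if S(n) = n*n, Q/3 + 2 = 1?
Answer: 1568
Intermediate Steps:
Q = -3 (Q = -6 + 3*1 = -6 + 3 = -3)
S(n) = n**2
o(j, N) = 3 - 2*N (o(j, N) = -2*N + 3 = 3 - 2*N)
g(r) = r**2*(-3 + r)**2 (g(r) = (r - 3)**2*r**2 = (-3 + r)**2*r**2 = r**2*(-3 + r)**2)
g(o(-2, -2))*2 = ((3 - 2*(-2))**2*(-3 + (3 - 2*(-2)))**2)*2 = ((3 + 4)**2*(-3 + (3 + 4))**2)*2 = (7**2*(-3 + 7)**2)*2 = (49*4**2)*2 = (49*16)*2 = 784*2 = 1568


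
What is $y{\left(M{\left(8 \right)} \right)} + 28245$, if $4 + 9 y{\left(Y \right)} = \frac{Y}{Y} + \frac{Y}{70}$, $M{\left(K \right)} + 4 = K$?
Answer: $\frac{8897072}{315} \approx 28245.0$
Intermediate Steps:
$M{\left(K \right)} = -4 + K$
$y{\left(Y \right)} = - \frac{1}{3} + \frac{Y}{630}$ ($y{\left(Y \right)} = - \frac{4}{9} + \frac{\frac{Y}{Y} + \frac{Y}{70}}{9} = - \frac{4}{9} + \frac{1 + Y \frac{1}{70}}{9} = - \frac{4}{9} + \frac{1 + \frac{Y}{70}}{9} = - \frac{4}{9} + \left(\frac{1}{9} + \frac{Y}{630}\right) = - \frac{1}{3} + \frac{Y}{630}$)
$y{\left(M{\left(8 \right)} \right)} + 28245 = \left(- \frac{1}{3} + \frac{-4 + 8}{630}\right) + 28245 = \left(- \frac{1}{3} + \frac{1}{630} \cdot 4\right) + 28245 = \left(- \frac{1}{3} + \frac{2}{315}\right) + 28245 = - \frac{103}{315} + 28245 = \frac{8897072}{315}$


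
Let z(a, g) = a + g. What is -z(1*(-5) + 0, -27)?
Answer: 32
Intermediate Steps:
-z(1*(-5) + 0, -27) = -((1*(-5) + 0) - 27) = -((-5 + 0) - 27) = -(-5 - 27) = -1*(-32) = 32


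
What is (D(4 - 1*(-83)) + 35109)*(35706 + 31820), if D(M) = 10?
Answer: 2371445594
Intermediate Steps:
(D(4 - 1*(-83)) + 35109)*(35706 + 31820) = (10 + 35109)*(35706 + 31820) = 35119*67526 = 2371445594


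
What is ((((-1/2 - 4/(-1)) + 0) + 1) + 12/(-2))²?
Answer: 9/4 ≈ 2.2500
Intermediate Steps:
((((-1/2 - 4/(-1)) + 0) + 1) + 12/(-2))² = ((((-1*½ - 4*(-1)) + 0) + 1) + 12*(-½))² = ((((-½ + 4) + 0) + 1) - 6)² = (((7/2 + 0) + 1) - 6)² = ((7/2 + 1) - 6)² = (9/2 - 6)² = (-3/2)² = 9/4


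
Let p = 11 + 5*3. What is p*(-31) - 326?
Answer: -1132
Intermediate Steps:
p = 26 (p = 11 + 15 = 26)
p*(-31) - 326 = 26*(-31) - 326 = -806 - 326 = -1132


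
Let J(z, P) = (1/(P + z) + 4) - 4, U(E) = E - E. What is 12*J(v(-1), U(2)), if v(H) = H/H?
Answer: 12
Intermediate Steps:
v(H) = 1
U(E) = 0
J(z, P) = 1/(P + z) (J(z, P) = (4 + 1/(P + z)) - 4 = 1/(P + z))
12*J(v(-1), U(2)) = 12/(0 + 1) = 12/1 = 12*1 = 12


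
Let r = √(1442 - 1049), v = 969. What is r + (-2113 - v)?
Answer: -3082 + √393 ≈ -3062.2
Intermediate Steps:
r = √393 ≈ 19.824
r + (-2113 - v) = √393 + (-2113 - 1*969) = √393 + (-2113 - 969) = √393 - 3082 = -3082 + √393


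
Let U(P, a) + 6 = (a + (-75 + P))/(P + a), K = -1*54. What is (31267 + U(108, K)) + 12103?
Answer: 780545/18 ≈ 43364.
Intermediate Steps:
K = -54
U(P, a) = -6 + (-75 + P + a)/(P + a) (U(P, a) = -6 + (a + (-75 + P))/(P + a) = -6 + (-75 + P + a)/(P + a))
(31267 + U(108, K)) + 12103 = (31267 + 5*(-15 - 1*108 - 1*(-54))/(108 - 54)) + 12103 = (31267 + 5*(-15 - 108 + 54)/54) + 12103 = (31267 + 5*(1/54)*(-69)) + 12103 = (31267 - 115/18) + 12103 = 562691/18 + 12103 = 780545/18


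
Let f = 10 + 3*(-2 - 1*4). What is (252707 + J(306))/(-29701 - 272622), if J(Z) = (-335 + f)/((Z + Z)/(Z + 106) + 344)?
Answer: -1284649038/1536880565 ≈ -0.83588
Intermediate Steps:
f = -8 (f = 10 + 3*(-2 - 4) = 10 + 3*(-6) = 10 - 18 = -8)
J(Z) = -343/(344 + 2*Z/(106 + Z)) (J(Z) = (-335 - 8)/((Z + Z)/(Z + 106) + 344) = -343/((2*Z)/(106 + Z) + 344) = -343/(2*Z/(106 + Z) + 344) = -343/(344 + 2*Z/(106 + Z)))
(252707 + J(306))/(-29701 - 272622) = (252707 + 343*(-106 - 1*306)/(2*(18232 + 173*306)))/(-29701 - 272622) = (252707 + 343*(-106 - 306)/(2*(18232 + 52938)))/(-302323) = (252707 + (343/2)*(-412)/71170)*(-1/302323) = (252707 + (343/2)*(1/71170)*(-412))*(-1/302323) = (252707 - 35329/35585)*(-1/302323) = (8992543266/35585)*(-1/302323) = -1284649038/1536880565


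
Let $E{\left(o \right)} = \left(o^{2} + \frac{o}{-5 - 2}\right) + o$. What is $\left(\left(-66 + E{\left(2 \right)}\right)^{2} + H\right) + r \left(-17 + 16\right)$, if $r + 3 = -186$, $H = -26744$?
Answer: $- \frac{1123111}{49} \approx -22921.0$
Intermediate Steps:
$E{\left(o \right)} = o^{2} + \frac{6 o}{7}$ ($E{\left(o \right)} = \left(o^{2} + \frac{o}{-7}\right) + o = \left(o^{2} - \frac{o}{7}\right) + o = o^{2} + \frac{6 o}{7}$)
$r = -189$ ($r = -3 - 186 = -189$)
$\left(\left(-66 + E{\left(2 \right)}\right)^{2} + H\right) + r \left(-17 + 16\right) = \left(\left(-66 + \frac{1}{7} \cdot 2 \left(6 + 7 \cdot 2\right)\right)^{2} - 26744\right) - 189 \left(-17 + 16\right) = \left(\left(-66 + \frac{1}{7} \cdot 2 \left(6 + 14\right)\right)^{2} - 26744\right) - -189 = \left(\left(-66 + \frac{1}{7} \cdot 2 \cdot 20\right)^{2} - 26744\right) + 189 = \left(\left(-66 + \frac{40}{7}\right)^{2} - 26744\right) + 189 = \left(\left(- \frac{422}{7}\right)^{2} - 26744\right) + 189 = \left(\frac{178084}{49} - 26744\right) + 189 = - \frac{1132372}{49} + 189 = - \frac{1123111}{49}$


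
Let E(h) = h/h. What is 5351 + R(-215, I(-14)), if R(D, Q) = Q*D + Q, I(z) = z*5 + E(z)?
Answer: 20117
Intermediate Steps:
E(h) = 1
I(z) = 1 + 5*z (I(z) = z*5 + 1 = 5*z + 1 = 1 + 5*z)
R(D, Q) = Q + D*Q (R(D, Q) = D*Q + Q = Q + D*Q)
5351 + R(-215, I(-14)) = 5351 + (1 + 5*(-14))*(1 - 215) = 5351 + (1 - 70)*(-214) = 5351 - 69*(-214) = 5351 + 14766 = 20117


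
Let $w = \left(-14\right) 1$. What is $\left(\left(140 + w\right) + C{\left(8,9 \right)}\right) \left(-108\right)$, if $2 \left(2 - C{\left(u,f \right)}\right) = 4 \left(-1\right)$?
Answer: $-14040$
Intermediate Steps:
$w = -14$
$C{\left(u,f \right)} = 4$ ($C{\left(u,f \right)} = 2 - \frac{4 \left(-1\right)}{2} = 2 - -2 = 2 + 2 = 4$)
$\left(\left(140 + w\right) + C{\left(8,9 \right)}\right) \left(-108\right) = \left(\left(140 - 14\right) + 4\right) \left(-108\right) = \left(126 + 4\right) \left(-108\right) = 130 \left(-108\right) = -14040$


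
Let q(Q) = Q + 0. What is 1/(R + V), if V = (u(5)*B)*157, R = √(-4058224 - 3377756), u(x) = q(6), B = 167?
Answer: 26219/4125855096 - I*√206555/4125855096 ≈ 6.3548e-6 - 1.1015e-7*I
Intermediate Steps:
q(Q) = Q
u(x) = 6
R = 6*I*√206555 (R = √(-7435980) = 6*I*√206555 ≈ 2726.9*I)
V = 157314 (V = (6*167)*157 = 1002*157 = 157314)
1/(R + V) = 1/(6*I*√206555 + 157314) = 1/(157314 + 6*I*√206555)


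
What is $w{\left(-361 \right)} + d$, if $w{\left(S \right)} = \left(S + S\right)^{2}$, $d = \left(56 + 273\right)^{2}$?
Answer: $629525$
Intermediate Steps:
$d = 108241$ ($d = 329^{2} = 108241$)
$w{\left(S \right)} = 4 S^{2}$ ($w{\left(S \right)} = \left(2 S\right)^{2} = 4 S^{2}$)
$w{\left(-361 \right)} + d = 4 \left(-361\right)^{2} + 108241 = 4 \cdot 130321 + 108241 = 521284 + 108241 = 629525$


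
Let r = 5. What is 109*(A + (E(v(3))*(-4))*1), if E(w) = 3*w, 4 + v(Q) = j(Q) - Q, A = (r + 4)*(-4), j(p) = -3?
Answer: 9156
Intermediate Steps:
A = -36 (A = (5 + 4)*(-4) = 9*(-4) = -36)
v(Q) = -7 - Q (v(Q) = -4 + (-3 - Q) = -7 - Q)
109*(A + (E(v(3))*(-4))*1) = 109*(-36 + ((3*(-7 - 1*3))*(-4))*1) = 109*(-36 + ((3*(-7 - 3))*(-4))*1) = 109*(-36 + ((3*(-10))*(-4))*1) = 109*(-36 - 30*(-4)*1) = 109*(-36 + 120*1) = 109*(-36 + 120) = 109*84 = 9156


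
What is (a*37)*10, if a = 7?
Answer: 2590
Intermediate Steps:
(a*37)*10 = (7*37)*10 = 259*10 = 2590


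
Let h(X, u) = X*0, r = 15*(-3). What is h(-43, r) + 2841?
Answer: 2841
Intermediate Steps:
r = -45
h(X, u) = 0
h(-43, r) + 2841 = 0 + 2841 = 2841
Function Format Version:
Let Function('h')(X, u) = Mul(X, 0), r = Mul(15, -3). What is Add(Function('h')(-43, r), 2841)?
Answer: 2841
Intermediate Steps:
r = -45
Function('h')(X, u) = 0
Add(Function('h')(-43, r), 2841) = Add(0, 2841) = 2841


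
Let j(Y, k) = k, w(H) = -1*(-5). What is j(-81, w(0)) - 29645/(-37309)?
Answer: 216190/37309 ≈ 5.7946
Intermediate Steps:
w(H) = 5
j(-81, w(0)) - 29645/(-37309) = 5 - 29645/(-37309) = 5 - 29645*(-1)/37309 = 5 - 1*(-29645/37309) = 5 + 29645/37309 = 216190/37309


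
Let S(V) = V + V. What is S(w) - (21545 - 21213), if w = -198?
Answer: -728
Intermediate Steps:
S(V) = 2*V
S(w) - (21545 - 21213) = 2*(-198) - (21545 - 21213) = -396 - 1*332 = -396 - 332 = -728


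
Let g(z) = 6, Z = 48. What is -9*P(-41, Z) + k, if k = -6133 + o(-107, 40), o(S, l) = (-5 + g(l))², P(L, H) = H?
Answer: -6564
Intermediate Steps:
o(S, l) = 1 (o(S, l) = (-5 + 6)² = 1² = 1)
k = -6132 (k = -6133 + 1 = -6132)
-9*P(-41, Z) + k = -9*48 - 6132 = -432 - 6132 = -6564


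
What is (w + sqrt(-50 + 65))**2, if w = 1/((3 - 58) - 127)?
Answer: 496861/33124 - sqrt(15)/91 ≈ 14.957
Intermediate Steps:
w = -1/182 (w = 1/(-55 - 127) = 1/(-182) = -1/182 ≈ -0.0054945)
(w + sqrt(-50 + 65))**2 = (-1/182 + sqrt(-50 + 65))**2 = (-1/182 + sqrt(15))**2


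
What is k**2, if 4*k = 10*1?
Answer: 25/4 ≈ 6.2500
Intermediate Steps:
k = 5/2 (k = (10*1)/4 = (1/4)*10 = 5/2 ≈ 2.5000)
k**2 = (5/2)**2 = 25/4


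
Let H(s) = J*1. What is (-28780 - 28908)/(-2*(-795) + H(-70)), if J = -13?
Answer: -57688/1577 ≈ -36.581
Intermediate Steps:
H(s) = -13 (H(s) = -13*1 = -13)
(-28780 - 28908)/(-2*(-795) + H(-70)) = (-28780 - 28908)/(-2*(-795) - 13) = -57688/(1590 - 13) = -57688/1577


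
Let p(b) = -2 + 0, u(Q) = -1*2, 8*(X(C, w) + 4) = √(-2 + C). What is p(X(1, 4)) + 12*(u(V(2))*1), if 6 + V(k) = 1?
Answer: -26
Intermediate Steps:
V(k) = -5 (V(k) = -6 + 1 = -5)
X(C, w) = -4 + √(-2 + C)/8
u(Q) = -2
p(b) = -2
p(X(1, 4)) + 12*(u(V(2))*1) = -2 + 12*(-2*1) = -2 + 12*(-2) = -2 - 24 = -26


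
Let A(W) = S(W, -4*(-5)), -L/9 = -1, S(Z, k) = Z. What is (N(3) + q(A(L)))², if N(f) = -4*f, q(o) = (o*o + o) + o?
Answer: 7569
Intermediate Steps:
L = 9 (L = -9*(-1) = 9)
A(W) = W
q(o) = o² + 2*o (q(o) = (o² + o) + o = (o + o²) + o = o² + 2*o)
(N(3) + q(A(L)))² = (-4*3 + 9*(2 + 9))² = (-12 + 9*11)² = (-12 + 99)² = 87² = 7569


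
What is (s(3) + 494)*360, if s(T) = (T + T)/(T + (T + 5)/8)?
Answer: 178380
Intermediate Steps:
s(T) = 2*T/(5/8 + 9*T/8) (s(T) = (2*T)/(T + (5 + T)*(1/8)) = (2*T)/(T + (5/8 + T/8)) = (2*T)/(5/8 + 9*T/8) = 2*T/(5/8 + 9*T/8))
(s(3) + 494)*360 = (16*3/(5 + 9*3) + 494)*360 = (16*3/(5 + 27) + 494)*360 = (16*3/32 + 494)*360 = (16*3*(1/32) + 494)*360 = (3/2 + 494)*360 = (991/2)*360 = 178380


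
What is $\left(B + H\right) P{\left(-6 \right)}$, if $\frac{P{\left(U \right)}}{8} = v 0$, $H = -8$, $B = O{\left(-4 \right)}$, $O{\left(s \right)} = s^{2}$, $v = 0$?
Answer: $0$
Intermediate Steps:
$B = 16$ ($B = \left(-4\right)^{2} = 16$)
$P{\left(U \right)} = 0$ ($P{\left(U \right)} = 8 \cdot 0 \cdot 0 = 8 \cdot 0 = 0$)
$\left(B + H\right) P{\left(-6 \right)} = \left(16 - 8\right) 0 = 8 \cdot 0 = 0$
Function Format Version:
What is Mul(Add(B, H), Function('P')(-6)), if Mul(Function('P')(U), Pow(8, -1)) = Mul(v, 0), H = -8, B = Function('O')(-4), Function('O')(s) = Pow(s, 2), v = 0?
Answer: 0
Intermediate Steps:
B = 16 (B = Pow(-4, 2) = 16)
Function('P')(U) = 0 (Function('P')(U) = Mul(8, Mul(0, 0)) = Mul(8, 0) = 0)
Mul(Add(B, H), Function('P')(-6)) = Mul(Add(16, -8), 0) = Mul(8, 0) = 0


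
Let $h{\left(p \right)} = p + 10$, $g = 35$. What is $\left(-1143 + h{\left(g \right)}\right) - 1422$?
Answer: $-2520$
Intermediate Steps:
$h{\left(p \right)} = 10 + p$
$\left(-1143 + h{\left(g \right)}\right) - 1422 = \left(-1143 + \left(10 + 35\right)\right) - 1422 = \left(-1143 + 45\right) - 1422 = -1098 - 1422 = -2520$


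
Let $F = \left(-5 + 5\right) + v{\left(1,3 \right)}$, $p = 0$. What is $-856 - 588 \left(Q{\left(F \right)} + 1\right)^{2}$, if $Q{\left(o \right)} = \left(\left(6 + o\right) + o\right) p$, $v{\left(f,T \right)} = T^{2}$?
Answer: $-1444$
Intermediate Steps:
$F = 9$ ($F = \left(-5 + 5\right) + 3^{2} = 0 + 9 = 9$)
$Q{\left(o \right)} = 0$ ($Q{\left(o \right)} = \left(\left(6 + o\right) + o\right) 0 = \left(6 + 2 o\right) 0 = 0$)
$-856 - 588 \left(Q{\left(F \right)} + 1\right)^{2} = -856 - 588 \left(0 + 1\right)^{2} = -856 - 588 \cdot 1^{2} = -856 - 588 = -1444$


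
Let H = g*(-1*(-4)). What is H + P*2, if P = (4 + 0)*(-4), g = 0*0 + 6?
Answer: -8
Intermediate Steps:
g = 6 (g = 0 + 6 = 6)
P = -16 (P = 4*(-4) = -16)
H = 24 (H = 6*(-1*(-4)) = 6*4 = 24)
H + P*2 = 24 - 16*2 = 24 - 32 = -8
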